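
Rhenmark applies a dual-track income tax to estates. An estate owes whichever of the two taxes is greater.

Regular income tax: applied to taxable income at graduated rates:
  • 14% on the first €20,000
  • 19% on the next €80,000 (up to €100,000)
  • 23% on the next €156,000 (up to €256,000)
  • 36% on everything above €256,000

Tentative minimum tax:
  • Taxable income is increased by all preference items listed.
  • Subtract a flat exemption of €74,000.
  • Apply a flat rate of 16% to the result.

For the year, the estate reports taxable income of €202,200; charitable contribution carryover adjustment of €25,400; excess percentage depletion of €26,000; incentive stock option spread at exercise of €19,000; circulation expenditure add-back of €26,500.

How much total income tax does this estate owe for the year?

Regular income tax:
  €20,000 × 14% = €2,800
  €80,000 × 19% = €15,200
  €102,200 × 23% = €23,506
  → €41,506

Tentative minimum tax:
  Adjusted income: €202,200 + €25,400 + €26,000 + €19,000 + €26,500 = €299,100
  Less exemption €74,000 → base €225,100
  €225,100 × 16% = €36,016

€41,506 > €36,016, so the regular income tax governs.

€41,506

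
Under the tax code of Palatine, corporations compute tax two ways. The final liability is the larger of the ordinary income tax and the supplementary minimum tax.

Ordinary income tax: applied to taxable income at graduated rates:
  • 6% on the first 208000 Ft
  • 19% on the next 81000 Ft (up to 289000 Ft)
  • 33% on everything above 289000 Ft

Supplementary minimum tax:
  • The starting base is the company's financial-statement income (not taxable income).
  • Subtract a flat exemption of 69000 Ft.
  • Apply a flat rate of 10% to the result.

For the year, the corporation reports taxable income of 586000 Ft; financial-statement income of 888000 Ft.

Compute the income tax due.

Ordinary income tax:
  208000 Ft × 6% = 12480 Ft
  81000 Ft × 19% = 15390 Ft
  297000 Ft × 33% = 98010 Ft
  → 125880 Ft

Supplementary minimum tax:
  Base (financial-statement income): 888000 Ft
  Less exemption 69000 Ft → base 819000 Ft
  819000 Ft × 10% = 81900 Ft

125880 Ft > 81900 Ft, so the ordinary income tax governs.

125880 Ft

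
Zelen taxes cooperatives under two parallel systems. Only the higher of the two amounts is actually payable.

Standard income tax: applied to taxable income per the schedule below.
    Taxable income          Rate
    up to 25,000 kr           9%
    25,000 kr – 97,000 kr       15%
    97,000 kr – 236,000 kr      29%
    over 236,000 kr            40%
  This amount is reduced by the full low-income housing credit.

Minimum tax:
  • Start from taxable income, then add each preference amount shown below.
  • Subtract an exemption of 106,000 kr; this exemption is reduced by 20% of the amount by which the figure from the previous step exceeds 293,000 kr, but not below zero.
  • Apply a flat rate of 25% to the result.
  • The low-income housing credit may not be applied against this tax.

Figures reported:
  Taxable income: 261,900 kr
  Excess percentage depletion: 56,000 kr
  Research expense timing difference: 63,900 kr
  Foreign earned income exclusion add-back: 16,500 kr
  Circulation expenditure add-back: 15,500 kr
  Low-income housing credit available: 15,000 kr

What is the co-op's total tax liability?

82,990 kr

Minimum tax:
  Adjusted income: 261,900 kr + 56,000 kr + 63,900 kr + 16,500 kr + 15,500 kr = 413,800 kr
  Exemption: 106,000 kr − 20% × (413,800 kr − 293,000 kr) = 106,000 kr − 24,160 kr = 81,840 kr
  Base: 413,800 kr − 81,840 kr = 331,960 kr
  331,960 kr × 25% = 82,990 kr

Standard income tax:
  25,000 kr × 9% = 2,250 kr
  72,000 kr × 15% = 10,800 kr
  139,000 kr × 29% = 40,310 kr
  25,900 kr × 40% = 10,360 kr
  → 63,720 kr
  Less low-income housing credit 15,000 kr → 48,720 kr

82,990 kr > 48,720 kr, so the minimum tax is the binding amount.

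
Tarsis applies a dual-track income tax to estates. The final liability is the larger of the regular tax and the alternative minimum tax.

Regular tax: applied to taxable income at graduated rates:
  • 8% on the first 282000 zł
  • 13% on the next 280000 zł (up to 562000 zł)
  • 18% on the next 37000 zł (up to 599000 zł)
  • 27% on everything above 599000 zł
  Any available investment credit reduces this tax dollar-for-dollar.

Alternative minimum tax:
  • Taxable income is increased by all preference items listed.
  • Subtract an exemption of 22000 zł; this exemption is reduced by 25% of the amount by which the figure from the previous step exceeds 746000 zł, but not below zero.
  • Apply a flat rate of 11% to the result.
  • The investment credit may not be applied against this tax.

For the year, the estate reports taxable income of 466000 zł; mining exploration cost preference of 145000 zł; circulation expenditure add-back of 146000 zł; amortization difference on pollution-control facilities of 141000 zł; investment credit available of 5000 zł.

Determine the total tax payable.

98780 zł

Alternative minimum tax:
  Adjusted income: 466000 zł + 145000 zł + 146000 zł + 141000 zł = 898000 zł
  Exemption: 25% × (898000 zł − 746000 zł) = 38000 zł ≥ 22000 zł, so the exemption is fully phased out
  Base: 898000 zł − 0 zł = 898000 zł
  898000 zł × 11% = 98780 zł

Regular tax:
  282000 zł × 8% = 22560 zł
  184000 zł × 13% = 23920 zł
  → 46480 zł
  Less investment credit 5000 zł → 41480 zł

98780 zł > 41480 zł, so the alternative minimum tax is the binding amount.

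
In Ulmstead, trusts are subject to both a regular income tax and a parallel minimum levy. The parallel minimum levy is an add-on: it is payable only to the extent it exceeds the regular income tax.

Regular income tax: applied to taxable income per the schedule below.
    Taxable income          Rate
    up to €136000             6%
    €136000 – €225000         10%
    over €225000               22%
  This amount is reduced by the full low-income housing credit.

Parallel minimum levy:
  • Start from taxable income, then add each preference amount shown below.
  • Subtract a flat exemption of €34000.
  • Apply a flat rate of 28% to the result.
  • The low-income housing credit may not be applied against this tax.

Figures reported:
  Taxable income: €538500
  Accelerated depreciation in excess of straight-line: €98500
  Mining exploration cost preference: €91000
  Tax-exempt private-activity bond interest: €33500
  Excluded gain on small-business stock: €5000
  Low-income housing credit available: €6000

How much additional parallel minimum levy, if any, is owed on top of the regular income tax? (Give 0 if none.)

€125070

Regular income tax:
  €136000 × 6% = €8160
  €89000 × 10% = €8900
  €313500 × 22% = €68970
  → €86030
  Less low-income housing credit €6000 → €80030

Parallel minimum levy:
  Adjusted income: €538500 + €98500 + €91000 + €33500 + €5000 = €766500
  Less exemption €34000 → base €732500
  €732500 × 28% = €205100

Excess of parallel minimum levy over regular income tax: €205100 − €80030 = €125070.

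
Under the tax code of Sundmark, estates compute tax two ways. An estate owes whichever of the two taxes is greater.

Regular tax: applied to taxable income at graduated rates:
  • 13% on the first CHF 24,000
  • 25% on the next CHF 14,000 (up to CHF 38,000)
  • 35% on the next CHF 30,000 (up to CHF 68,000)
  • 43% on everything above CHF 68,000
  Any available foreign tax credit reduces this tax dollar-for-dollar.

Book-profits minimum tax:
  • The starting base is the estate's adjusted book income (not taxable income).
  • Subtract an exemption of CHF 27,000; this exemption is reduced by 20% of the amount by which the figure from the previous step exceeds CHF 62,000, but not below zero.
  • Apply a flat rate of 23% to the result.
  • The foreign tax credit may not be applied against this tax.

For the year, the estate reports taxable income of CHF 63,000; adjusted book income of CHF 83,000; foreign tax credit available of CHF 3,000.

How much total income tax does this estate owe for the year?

CHF 13,846

Regular tax:
  CHF 24,000 × 13% = CHF 3,120
  CHF 14,000 × 25% = CHF 3,500
  CHF 25,000 × 35% = CHF 8,750
  → CHF 15,370
  Less foreign tax credit CHF 3,000 → CHF 12,370

Book-profits minimum tax:
  Base (adjusted book income): CHF 83,000
  Exemption: CHF 27,000 − 20% × (CHF 83,000 − CHF 62,000) = CHF 27,000 − CHF 4,200 = CHF 22,800
  Base: CHF 83,000 − CHF 22,800 = CHF 60,200
  CHF 60,200 × 23% = CHF 13,846

CHF 13,846 > CHF 12,370, so the book-profits minimum tax is the binding amount.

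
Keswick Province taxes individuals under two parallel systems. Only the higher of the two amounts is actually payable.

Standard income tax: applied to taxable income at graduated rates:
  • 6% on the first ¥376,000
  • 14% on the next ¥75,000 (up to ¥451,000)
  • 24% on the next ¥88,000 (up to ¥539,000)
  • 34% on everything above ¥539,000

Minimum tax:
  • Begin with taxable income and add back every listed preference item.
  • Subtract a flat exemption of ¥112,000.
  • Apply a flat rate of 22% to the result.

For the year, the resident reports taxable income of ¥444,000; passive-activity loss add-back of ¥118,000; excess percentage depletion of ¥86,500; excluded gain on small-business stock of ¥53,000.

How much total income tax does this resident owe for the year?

Minimum tax:
  Adjusted income: ¥444,000 + ¥118,000 + ¥86,500 + ¥53,000 = ¥701,500
  Less exemption ¥112,000 → base ¥589,500
  ¥589,500 × 22% = ¥129,690

Standard income tax:
  ¥376,000 × 6% = ¥22,560
  ¥68,000 × 14% = ¥9,520
  → ¥32,080

¥129,690 > ¥32,080, so the minimum tax is the binding amount.

¥129,690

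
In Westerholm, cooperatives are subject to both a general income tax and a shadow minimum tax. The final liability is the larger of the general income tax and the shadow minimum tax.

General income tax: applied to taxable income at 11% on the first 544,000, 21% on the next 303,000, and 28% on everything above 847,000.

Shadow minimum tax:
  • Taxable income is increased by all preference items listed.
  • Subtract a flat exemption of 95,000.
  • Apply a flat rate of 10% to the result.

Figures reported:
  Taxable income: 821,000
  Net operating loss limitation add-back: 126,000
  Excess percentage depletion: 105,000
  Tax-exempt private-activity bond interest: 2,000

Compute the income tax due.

General income tax:
  544,000 × 11% = 59,840
  277,000 × 21% = 58,170
  → 118,010

Shadow minimum tax:
  Adjusted income: 821,000 + 126,000 + 105,000 + 2,000 = 1,054,000
  Less exemption 95,000 → base 959,000
  959,000 × 10% = 95,900

118,010 > 95,900, so the general income tax governs.

118,010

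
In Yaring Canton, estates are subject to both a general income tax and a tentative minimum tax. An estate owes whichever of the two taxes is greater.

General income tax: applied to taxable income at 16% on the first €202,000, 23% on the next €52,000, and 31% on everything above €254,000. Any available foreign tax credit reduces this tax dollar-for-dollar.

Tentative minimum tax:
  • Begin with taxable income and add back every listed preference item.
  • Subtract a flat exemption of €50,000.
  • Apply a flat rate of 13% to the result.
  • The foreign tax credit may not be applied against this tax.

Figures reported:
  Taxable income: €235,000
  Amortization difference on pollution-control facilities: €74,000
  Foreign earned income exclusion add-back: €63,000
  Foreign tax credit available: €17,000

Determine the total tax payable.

Tentative minimum tax:
  Adjusted income: €235,000 + €74,000 + €63,000 = €372,000
  Less exemption €50,000 → base €322,000
  €322,000 × 13% = €41,860

General income tax:
  €202,000 × 16% = €32,320
  €33,000 × 23% = €7,590
  → €39,910
  Less foreign tax credit €17,000 → €22,910

€41,860 > €22,910, so the tentative minimum tax is the binding amount.

€41,860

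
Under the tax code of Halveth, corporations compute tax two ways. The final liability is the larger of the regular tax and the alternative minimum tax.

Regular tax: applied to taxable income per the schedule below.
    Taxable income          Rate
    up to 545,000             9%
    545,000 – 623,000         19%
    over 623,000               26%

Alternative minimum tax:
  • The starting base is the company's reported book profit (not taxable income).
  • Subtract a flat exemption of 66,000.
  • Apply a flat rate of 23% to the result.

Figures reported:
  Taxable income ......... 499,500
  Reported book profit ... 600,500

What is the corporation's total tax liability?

122,935

Regular tax:
  499,500 × 9% = 44,955

Alternative minimum tax:
  Base (reported book profit): 600,500
  Less exemption 66,000 → base 534,500
  534,500 × 23% = 122,935

122,935 > 44,955, so the alternative minimum tax is the binding amount.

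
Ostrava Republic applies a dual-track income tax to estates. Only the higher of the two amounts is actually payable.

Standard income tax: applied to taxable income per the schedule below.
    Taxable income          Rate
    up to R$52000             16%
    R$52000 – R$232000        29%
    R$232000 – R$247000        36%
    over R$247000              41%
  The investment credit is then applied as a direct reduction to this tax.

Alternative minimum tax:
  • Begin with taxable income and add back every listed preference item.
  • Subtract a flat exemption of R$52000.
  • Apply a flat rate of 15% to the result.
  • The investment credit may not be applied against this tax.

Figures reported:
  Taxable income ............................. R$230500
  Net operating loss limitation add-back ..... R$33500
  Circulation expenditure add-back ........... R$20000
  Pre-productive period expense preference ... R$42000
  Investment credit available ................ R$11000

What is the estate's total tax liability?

Standard income tax:
  R$52000 × 16% = R$8320
  R$178500 × 29% = R$51765
  → R$60085
  Less investment credit R$11000 → R$49085

Alternative minimum tax:
  Adjusted income: R$230500 + R$33500 + R$20000 + R$42000 = R$326000
  Less exemption R$52000 → base R$274000
  R$274000 × 15% = R$41100

R$49085 > R$41100, so the standard income tax governs.

R$49085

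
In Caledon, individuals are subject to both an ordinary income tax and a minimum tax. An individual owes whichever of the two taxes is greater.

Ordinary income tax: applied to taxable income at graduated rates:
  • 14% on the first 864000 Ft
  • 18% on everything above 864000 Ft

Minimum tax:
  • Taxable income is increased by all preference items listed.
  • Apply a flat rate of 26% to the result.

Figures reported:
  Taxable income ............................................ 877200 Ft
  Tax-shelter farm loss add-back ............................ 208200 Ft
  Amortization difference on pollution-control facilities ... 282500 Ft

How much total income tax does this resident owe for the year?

355654 Ft

Ordinary income tax:
  864000 Ft × 14% = 120960 Ft
  13200 Ft × 18% = 2376 Ft
  → 123336 Ft

Minimum tax:
  Adjusted income: 877200 Ft + 208200 Ft + 282500 Ft = 1367900 Ft
  1367900 Ft × 26% = 355654 Ft

355654 Ft > 123336 Ft, so the minimum tax is the binding amount.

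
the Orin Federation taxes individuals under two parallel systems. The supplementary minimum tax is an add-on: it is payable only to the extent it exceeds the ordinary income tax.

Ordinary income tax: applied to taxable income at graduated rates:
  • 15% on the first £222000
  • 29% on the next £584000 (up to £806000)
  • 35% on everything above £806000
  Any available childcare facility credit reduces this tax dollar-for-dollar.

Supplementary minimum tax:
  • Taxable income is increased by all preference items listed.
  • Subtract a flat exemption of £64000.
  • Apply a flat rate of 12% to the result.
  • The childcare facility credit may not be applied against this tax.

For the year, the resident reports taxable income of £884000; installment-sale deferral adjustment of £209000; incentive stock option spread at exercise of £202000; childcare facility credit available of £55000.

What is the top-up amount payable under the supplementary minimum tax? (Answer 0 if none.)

Ordinary income tax:
  £222000 × 15% = £33300
  £584000 × 29% = £169360
  £78000 × 35% = £27300
  → £229960
  Less childcare facility credit £55000 → £174960

Supplementary minimum tax:
  Adjusted income: £884000 + £209000 + £202000 = £1295000
  Less exemption £64000 → base £1231000
  £1231000 × 12% = £147720

£147720 ≤ £174960, so no add-on is due.

£0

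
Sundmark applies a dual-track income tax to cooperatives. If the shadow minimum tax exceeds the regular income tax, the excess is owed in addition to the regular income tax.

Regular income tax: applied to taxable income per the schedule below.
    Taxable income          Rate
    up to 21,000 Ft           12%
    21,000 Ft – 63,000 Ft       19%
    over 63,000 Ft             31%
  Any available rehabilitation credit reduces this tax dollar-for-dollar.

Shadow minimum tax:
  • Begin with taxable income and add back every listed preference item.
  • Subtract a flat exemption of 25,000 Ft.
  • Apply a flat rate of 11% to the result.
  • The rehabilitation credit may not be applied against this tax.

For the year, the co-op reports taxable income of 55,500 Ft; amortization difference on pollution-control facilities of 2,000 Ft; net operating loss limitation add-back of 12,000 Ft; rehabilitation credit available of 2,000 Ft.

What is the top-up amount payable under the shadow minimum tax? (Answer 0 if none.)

0 Ft

Shadow minimum tax:
  Adjusted income: 55,500 Ft + 2,000 Ft + 12,000 Ft = 69,500 Ft
  Less exemption 25,000 Ft → base 44,500 Ft
  44,500 Ft × 11% = 4,895 Ft

Regular income tax:
  21,000 Ft × 12% = 2,520 Ft
  34,500 Ft × 19% = 6,555 Ft
  → 9,075 Ft
  Less rehabilitation credit 2,000 Ft → 7,075 Ft

4,895 Ft ≤ 7,075 Ft, so no add-on is due.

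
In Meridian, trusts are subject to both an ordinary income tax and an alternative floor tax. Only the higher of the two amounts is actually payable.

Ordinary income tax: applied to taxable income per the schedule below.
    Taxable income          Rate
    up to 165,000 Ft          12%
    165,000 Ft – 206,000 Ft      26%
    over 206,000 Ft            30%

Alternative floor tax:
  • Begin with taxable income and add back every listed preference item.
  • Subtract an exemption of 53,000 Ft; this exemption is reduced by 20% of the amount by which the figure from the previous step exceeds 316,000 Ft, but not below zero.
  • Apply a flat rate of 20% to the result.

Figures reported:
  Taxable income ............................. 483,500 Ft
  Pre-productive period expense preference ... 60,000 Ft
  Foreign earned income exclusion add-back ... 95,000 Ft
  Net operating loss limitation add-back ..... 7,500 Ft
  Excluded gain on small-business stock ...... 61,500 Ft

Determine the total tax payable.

Alternative floor tax:
  Adjusted income: 483,500 Ft + 60,000 Ft + 95,000 Ft + 7,500 Ft + 61,500 Ft = 707,500 Ft
  Exemption: 20% × (707,500 Ft − 316,000 Ft) = 78,300 Ft ≥ 53,000 Ft, so the exemption is fully phased out
  Base: 707,500 Ft − 0 Ft = 707,500 Ft
  707,500 Ft × 20% = 141,500 Ft

Ordinary income tax:
  165,000 Ft × 12% = 19,800 Ft
  41,000 Ft × 26% = 10,660 Ft
  277,500 Ft × 30% = 83,250 Ft
  → 113,710 Ft

141,500 Ft > 113,710 Ft, so the alternative floor tax is the binding amount.

141,500 Ft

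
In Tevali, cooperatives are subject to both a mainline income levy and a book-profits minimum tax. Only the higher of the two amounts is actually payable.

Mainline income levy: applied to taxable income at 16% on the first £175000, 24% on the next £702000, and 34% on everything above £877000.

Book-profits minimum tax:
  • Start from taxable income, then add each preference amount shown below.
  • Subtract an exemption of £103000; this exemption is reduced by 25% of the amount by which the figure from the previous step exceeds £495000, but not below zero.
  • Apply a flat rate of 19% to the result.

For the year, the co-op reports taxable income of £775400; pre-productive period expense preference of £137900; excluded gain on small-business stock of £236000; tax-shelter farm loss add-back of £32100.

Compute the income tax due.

£224466

Mainline income levy:
  £175000 × 16% = £28000
  £600400 × 24% = £144096
  → £172096

Book-profits minimum tax:
  Adjusted income: £775400 + £137900 + £236000 + £32100 = £1181400
  Exemption: 25% × (£1181400 − £495000) = £171600 ≥ £103000, so the exemption is fully phased out
  Base: £1181400 − £0 = £1181400
  £1181400 × 19% = £224466

£224466 > £172096, so the book-profits minimum tax is the binding amount.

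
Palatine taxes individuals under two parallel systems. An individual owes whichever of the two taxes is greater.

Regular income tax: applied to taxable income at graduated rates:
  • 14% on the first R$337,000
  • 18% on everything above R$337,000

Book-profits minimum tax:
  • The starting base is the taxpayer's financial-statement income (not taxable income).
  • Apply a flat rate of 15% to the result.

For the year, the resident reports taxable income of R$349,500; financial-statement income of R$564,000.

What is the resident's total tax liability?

R$84,600

Regular income tax:
  R$337,000 × 14% = R$47,180
  R$12,500 × 18% = R$2,250
  → R$49,430

Book-profits minimum tax:
  Base (financial-statement income): R$564,000
  R$564,000 × 15% = R$84,600

R$84,600 > R$49,430, so the book-profits minimum tax is the binding amount.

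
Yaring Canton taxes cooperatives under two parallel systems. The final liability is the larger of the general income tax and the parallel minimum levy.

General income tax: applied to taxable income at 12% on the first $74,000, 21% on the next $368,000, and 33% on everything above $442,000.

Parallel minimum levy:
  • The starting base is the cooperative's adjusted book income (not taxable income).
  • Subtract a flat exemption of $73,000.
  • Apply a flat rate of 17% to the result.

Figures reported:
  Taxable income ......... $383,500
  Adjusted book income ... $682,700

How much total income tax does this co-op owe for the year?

Parallel minimum levy:
  Base (adjusted book income): $682,700
  Less exemption $73,000 → base $609,700
  $609,700 × 17% = $103,649

General income tax:
  $74,000 × 12% = $8,880
  $309,500 × 21% = $64,995
  → $73,875

$103,649 > $73,875, so the parallel minimum levy is the binding amount.

$103,649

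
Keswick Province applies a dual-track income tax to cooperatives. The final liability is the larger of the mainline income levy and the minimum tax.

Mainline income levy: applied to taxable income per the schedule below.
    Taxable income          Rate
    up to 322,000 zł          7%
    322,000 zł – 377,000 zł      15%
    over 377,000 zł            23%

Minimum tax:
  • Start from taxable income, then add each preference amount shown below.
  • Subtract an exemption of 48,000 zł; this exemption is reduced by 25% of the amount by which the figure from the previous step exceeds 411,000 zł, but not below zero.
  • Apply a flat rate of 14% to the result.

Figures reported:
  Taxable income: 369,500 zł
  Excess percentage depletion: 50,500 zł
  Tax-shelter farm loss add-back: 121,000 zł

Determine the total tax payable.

Mainline income levy:
  322,000 zł × 7% = 22,540 zł
  47,500 zł × 15% = 7,125 zł
  → 29,665 zł

Minimum tax:
  Adjusted income: 369,500 zł + 50,500 zł + 121,000 zł = 541,000 zł
  Exemption: 48,000 zł − 25% × (541,000 zł − 411,000 zł) = 48,000 zł − 32,500 zł = 15,500 zł
  Base: 541,000 zł − 15,500 zł = 525,500 zł
  525,500 zł × 14% = 73,570 zł

73,570 zł > 29,665 zł, so the minimum tax is the binding amount.

73,570 zł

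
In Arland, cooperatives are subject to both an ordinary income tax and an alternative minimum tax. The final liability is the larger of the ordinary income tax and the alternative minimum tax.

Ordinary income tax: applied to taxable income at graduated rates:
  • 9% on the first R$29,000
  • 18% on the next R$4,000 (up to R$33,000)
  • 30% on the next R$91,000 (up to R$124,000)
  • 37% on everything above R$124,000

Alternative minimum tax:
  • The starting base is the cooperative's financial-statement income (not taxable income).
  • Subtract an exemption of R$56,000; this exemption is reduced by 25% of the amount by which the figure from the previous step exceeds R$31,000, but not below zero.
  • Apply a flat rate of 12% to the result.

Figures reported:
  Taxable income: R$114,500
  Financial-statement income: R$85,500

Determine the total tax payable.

R$27,780

Alternative minimum tax:
  Base (financial-statement income): R$85,500
  Exemption: R$56,000 − 25% × (R$85,500 − R$31,000) = R$56,000 − R$13,625 = R$42,375
  Base: R$85,500 − R$42,375 = R$43,125
  R$43,125 × 12% = R$5,175

Ordinary income tax:
  R$29,000 × 9% = R$2,610
  R$4,000 × 18% = R$720
  R$81,500 × 30% = R$24,450
  → R$27,780

R$27,780 > R$5,175, so the ordinary income tax governs.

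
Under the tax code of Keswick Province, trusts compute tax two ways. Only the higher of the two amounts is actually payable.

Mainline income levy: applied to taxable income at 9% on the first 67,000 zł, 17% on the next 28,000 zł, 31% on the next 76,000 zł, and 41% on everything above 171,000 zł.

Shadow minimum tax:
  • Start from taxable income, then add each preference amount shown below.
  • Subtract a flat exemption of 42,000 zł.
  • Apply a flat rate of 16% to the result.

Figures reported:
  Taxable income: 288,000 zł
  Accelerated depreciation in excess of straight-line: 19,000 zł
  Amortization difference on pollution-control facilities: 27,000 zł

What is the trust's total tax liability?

82,320 zł

Shadow minimum tax:
  Adjusted income: 288,000 zł + 19,000 zł + 27,000 zł = 334,000 zł
  Less exemption 42,000 zł → base 292,000 zł
  292,000 zł × 16% = 46,720 zł

Mainline income levy:
  67,000 zł × 9% = 6,030 zł
  28,000 zł × 17% = 4,760 zł
  76,000 zł × 31% = 23,560 zł
  117,000 zł × 41% = 47,970 zł
  → 82,320 zł

82,320 zł > 46,720 zł, so the mainline income levy governs.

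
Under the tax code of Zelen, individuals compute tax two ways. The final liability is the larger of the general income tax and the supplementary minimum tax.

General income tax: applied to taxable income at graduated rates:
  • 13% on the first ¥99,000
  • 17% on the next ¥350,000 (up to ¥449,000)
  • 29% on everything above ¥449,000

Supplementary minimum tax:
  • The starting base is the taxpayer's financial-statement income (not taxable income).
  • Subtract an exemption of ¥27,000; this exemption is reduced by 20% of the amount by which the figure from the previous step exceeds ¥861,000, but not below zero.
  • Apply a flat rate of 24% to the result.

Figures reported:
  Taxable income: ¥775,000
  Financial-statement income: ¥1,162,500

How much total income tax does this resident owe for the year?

¥279,000

Supplementary minimum tax:
  Base (financial-statement income): ¥1,162,500
  Exemption: 20% × (¥1,162,500 − ¥861,000) = ¥60,300 ≥ ¥27,000, so the exemption is fully phased out
  Base: ¥1,162,500 − ¥0 = ¥1,162,500
  ¥1,162,500 × 24% = ¥279,000

General income tax:
  ¥99,000 × 13% = ¥12,870
  ¥350,000 × 17% = ¥59,500
  ¥326,000 × 29% = ¥94,540
  → ¥166,910

¥279,000 > ¥166,910, so the supplementary minimum tax is the binding amount.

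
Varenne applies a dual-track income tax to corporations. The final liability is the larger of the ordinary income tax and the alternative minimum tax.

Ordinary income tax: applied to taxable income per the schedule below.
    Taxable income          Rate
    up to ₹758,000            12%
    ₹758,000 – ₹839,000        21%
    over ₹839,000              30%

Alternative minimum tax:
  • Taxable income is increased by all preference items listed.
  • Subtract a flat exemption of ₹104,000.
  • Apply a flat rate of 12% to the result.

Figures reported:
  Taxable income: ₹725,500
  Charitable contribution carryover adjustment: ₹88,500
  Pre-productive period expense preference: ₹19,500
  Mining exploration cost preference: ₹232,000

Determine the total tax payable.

Ordinary income tax:
  ₹725,500 × 12% = ₹87,060

Alternative minimum tax:
  Adjusted income: ₹725,500 + ₹88,500 + ₹19,500 + ₹232,000 = ₹1,065,500
  Less exemption ₹104,000 → base ₹961,500
  ₹961,500 × 12% = ₹115,380

₹115,380 > ₹87,060, so the alternative minimum tax is the binding amount.

₹115,380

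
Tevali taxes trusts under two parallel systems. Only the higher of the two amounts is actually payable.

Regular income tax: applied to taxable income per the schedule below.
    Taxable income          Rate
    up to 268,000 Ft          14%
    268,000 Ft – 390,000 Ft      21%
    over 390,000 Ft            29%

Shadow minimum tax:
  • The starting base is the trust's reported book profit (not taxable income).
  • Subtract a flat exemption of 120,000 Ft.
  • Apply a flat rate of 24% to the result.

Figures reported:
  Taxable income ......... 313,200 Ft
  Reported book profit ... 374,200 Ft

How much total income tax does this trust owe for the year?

Regular income tax:
  268,000 Ft × 14% = 37,520 Ft
  45,200 Ft × 21% = 9,492 Ft
  → 47,012 Ft

Shadow minimum tax:
  Base (reported book profit): 374,200 Ft
  Less exemption 120,000 Ft → base 254,200 Ft
  254,200 Ft × 24% = 61,008 Ft

61,008 Ft > 47,012 Ft, so the shadow minimum tax is the binding amount.

61,008 Ft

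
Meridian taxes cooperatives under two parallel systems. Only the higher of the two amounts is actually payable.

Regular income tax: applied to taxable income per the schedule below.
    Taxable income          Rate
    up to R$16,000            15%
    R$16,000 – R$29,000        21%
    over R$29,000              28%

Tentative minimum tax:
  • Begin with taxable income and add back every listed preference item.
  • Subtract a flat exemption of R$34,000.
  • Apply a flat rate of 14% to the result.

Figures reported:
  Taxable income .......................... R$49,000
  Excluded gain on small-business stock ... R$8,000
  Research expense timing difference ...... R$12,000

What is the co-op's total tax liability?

R$10,730

Regular income tax:
  R$16,000 × 15% = R$2,400
  R$13,000 × 21% = R$2,730
  R$20,000 × 28% = R$5,600
  → R$10,730

Tentative minimum tax:
  Adjusted income: R$49,000 + R$8,000 + R$12,000 = R$69,000
  Less exemption R$34,000 → base R$35,000
  R$35,000 × 14% = R$4,900

R$10,730 > R$4,900, so the regular income tax governs.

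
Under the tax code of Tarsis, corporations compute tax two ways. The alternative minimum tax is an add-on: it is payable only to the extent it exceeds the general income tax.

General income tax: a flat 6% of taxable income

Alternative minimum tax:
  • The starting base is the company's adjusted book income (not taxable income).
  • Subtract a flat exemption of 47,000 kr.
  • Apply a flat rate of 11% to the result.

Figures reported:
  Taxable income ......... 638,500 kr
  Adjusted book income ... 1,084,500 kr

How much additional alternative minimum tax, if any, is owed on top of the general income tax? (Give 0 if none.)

75,815 kr

Alternative minimum tax:
  Base (adjusted book income): 1,084,500 kr
  Less exemption 47,000 kr → base 1,037,500 kr
  1,037,500 kr × 11% = 114,125 kr

General income tax:
  638,500 kr × 6% = 38,310 kr

Excess of alternative minimum tax over general income tax: 114,125 kr − 38,310 kr = 75,815 kr.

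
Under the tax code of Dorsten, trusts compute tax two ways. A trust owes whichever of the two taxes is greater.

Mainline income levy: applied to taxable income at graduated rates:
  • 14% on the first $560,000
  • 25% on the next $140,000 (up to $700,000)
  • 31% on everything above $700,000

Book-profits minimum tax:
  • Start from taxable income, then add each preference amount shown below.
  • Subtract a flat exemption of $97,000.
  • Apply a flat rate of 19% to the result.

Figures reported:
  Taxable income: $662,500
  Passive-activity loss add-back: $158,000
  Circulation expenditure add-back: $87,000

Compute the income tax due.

Book-profits minimum tax:
  Adjusted income: $662,500 + $158,000 + $87,000 = $907,500
  Less exemption $97,000 → base $810,500
  $810,500 × 19% = $153,995

Mainline income levy:
  $560,000 × 14% = $78,400
  $102,500 × 25% = $25,625
  → $104,025

$153,995 > $104,025, so the book-profits minimum tax is the binding amount.

$153,995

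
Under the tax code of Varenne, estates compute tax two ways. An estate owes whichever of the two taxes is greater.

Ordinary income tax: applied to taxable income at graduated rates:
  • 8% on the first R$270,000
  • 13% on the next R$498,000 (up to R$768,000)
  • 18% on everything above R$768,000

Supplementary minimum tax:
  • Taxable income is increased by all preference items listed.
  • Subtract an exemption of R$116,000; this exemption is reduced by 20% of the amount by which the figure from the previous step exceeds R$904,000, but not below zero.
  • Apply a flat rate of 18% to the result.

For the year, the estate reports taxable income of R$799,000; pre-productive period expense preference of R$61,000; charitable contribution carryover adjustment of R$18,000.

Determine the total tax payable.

Ordinary income tax:
  R$270,000 × 8% = R$21,600
  R$498,000 × 13% = R$64,740
  R$31,000 × 18% = R$5,580
  → R$91,920

Supplementary minimum tax:
  Adjusted income: R$799,000 + R$61,000 + R$18,000 = R$878,000
  Exemption: R$878,000 ≤ R$904,000, so full R$116,000 applies
  Base: R$878,000 − R$116,000 = R$762,000
  R$762,000 × 18% = R$137,160

R$137,160 > R$91,920, so the supplementary minimum tax is the binding amount.

R$137,160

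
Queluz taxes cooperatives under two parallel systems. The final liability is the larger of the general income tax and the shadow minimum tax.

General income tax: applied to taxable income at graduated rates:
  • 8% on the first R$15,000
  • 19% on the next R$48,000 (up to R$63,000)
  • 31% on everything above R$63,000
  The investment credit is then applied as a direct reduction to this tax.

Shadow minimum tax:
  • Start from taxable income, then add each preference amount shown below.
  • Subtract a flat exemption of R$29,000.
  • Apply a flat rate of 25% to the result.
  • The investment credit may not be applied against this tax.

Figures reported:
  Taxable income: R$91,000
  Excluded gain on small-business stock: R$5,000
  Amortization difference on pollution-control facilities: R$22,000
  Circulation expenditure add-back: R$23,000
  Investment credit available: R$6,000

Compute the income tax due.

R$28,000

Shadow minimum tax:
  Adjusted income: R$91,000 + R$5,000 + R$22,000 + R$23,000 = R$141,000
  Less exemption R$29,000 → base R$112,000
  R$112,000 × 25% = R$28,000

General income tax:
  R$15,000 × 8% = R$1,200
  R$48,000 × 19% = R$9,120
  R$28,000 × 31% = R$8,680
  → R$19,000
  Less investment credit R$6,000 → R$13,000

R$28,000 > R$13,000, so the shadow minimum tax is the binding amount.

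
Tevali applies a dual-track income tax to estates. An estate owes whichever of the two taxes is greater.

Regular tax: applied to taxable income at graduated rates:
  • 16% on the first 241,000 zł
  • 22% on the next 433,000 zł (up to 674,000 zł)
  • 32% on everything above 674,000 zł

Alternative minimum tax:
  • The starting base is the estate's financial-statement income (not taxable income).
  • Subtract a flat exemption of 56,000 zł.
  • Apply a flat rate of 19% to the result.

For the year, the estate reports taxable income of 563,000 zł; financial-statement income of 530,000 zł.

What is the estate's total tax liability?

109,400 zł

Alternative minimum tax:
  Base (financial-statement income): 530,000 zł
  Less exemption 56,000 zł → base 474,000 zł
  474,000 zł × 19% = 90,060 zł

Regular tax:
  241,000 zł × 16% = 38,560 zł
  322,000 zł × 22% = 70,840 zł
  → 109,400 zł

109,400 zł > 90,060 zł, so the regular tax governs.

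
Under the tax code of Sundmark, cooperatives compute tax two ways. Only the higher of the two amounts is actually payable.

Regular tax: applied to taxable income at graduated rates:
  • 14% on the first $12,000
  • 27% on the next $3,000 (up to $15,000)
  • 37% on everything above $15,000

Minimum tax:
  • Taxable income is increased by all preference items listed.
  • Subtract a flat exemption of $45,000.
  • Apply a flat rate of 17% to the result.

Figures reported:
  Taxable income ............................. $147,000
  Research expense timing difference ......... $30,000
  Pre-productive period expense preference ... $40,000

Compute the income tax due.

$51,330

Regular tax:
  $12,000 × 14% = $1,680
  $3,000 × 27% = $810
  $132,000 × 37% = $48,840
  → $51,330

Minimum tax:
  Adjusted income: $147,000 + $30,000 + $40,000 = $217,000
  Less exemption $45,000 → base $172,000
  $172,000 × 17% = $29,240

$51,330 > $29,240, so the regular tax governs.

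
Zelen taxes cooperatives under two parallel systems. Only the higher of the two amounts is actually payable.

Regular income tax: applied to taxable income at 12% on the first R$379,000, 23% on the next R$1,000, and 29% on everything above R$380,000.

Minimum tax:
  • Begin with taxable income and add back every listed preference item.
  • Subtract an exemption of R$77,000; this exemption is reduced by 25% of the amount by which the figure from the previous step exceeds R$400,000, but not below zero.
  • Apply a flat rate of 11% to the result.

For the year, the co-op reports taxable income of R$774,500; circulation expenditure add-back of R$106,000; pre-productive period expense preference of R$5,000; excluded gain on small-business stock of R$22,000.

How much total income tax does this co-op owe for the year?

R$160,115

Regular income tax:
  R$379,000 × 12% = R$45,480
  R$1,000 × 23% = R$230
  R$394,500 × 29% = R$114,405
  → R$160,115

Minimum tax:
  Adjusted income: R$774,500 + R$106,000 + R$5,000 + R$22,000 = R$907,500
  Exemption: 25% × (R$907,500 − R$400,000) = R$126,875 ≥ R$77,000, so the exemption is fully phased out
  Base: R$907,500 − R$0 = R$907,500
  R$907,500 × 11% = R$99,825

R$160,115 > R$99,825, so the regular income tax governs.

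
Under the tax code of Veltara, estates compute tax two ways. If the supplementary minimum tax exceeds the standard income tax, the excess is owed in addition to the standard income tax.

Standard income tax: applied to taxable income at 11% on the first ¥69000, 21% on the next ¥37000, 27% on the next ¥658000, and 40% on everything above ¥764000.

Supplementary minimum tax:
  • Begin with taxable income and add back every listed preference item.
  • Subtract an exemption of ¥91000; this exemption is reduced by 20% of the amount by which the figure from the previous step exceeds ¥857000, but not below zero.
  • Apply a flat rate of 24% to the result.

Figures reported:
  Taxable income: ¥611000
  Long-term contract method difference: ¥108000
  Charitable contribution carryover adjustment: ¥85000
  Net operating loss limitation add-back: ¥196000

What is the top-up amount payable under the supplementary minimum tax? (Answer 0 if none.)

Supplementary minimum tax:
  Adjusted income: ¥611000 + ¥108000 + ¥85000 + ¥196000 = ¥1000000
  Exemption: ¥91000 − 20% × (¥1000000 − ¥857000) = ¥91000 − ¥28600 = ¥62400
  Base: ¥1000000 − ¥62400 = ¥937600
  ¥937600 × 24% = ¥225024

Standard income tax:
  ¥69000 × 11% = ¥7590
  ¥37000 × 21% = ¥7770
  ¥505000 × 27% = ¥136350
  → ¥151710

Excess of supplementary minimum tax over standard income tax: ¥225024 − ¥151710 = ¥73314.

¥73314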